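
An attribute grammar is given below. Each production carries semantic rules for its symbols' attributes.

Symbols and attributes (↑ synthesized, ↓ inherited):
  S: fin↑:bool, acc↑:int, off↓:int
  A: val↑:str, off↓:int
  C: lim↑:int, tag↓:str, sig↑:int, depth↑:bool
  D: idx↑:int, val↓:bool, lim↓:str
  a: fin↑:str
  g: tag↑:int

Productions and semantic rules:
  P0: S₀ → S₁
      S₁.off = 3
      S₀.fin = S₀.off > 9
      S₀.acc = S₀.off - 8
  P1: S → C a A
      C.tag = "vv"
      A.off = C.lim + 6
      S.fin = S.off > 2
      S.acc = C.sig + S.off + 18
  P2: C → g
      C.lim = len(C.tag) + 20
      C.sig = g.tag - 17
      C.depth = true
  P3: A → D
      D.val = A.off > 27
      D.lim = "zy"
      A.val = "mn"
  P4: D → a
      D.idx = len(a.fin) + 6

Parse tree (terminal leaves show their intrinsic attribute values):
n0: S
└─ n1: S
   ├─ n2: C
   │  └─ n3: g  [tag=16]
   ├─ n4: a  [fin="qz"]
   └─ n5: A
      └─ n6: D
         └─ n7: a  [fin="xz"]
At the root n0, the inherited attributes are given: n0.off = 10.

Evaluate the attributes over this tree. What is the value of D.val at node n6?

1. n0.off = 10  [given at root]
2. n1.off = 3  [3]
3. n2.tag = "vv"  ["vv"]
4. n3.tag = 16  [terminal]
5. n2.lim = 22  [len(C.tag) + 20]
6. n2.sig = -1  [g.tag - 17]
7. n2.depth = true  [true]
8. n4.fin = "qz"  [terminal]
9. n5.off = 28  [C.lim + 6]
10. n6.val = true  [A.off > 27]
11. n6.lim = "zy"  ["zy"]
12. n7.fin = "xz"  [terminal]
13. n6.idx = 8  [len(a.fin) + 6]
14. n5.val = "mn"  ["mn"]
15. n1.fin = true  [S.off > 2]
16. n1.acc = 20  [C.sig + S.off + 18]
17. n0.fin = true  [S₀.off > 9]
18. n0.acc = 2  [S₀.off - 8]

true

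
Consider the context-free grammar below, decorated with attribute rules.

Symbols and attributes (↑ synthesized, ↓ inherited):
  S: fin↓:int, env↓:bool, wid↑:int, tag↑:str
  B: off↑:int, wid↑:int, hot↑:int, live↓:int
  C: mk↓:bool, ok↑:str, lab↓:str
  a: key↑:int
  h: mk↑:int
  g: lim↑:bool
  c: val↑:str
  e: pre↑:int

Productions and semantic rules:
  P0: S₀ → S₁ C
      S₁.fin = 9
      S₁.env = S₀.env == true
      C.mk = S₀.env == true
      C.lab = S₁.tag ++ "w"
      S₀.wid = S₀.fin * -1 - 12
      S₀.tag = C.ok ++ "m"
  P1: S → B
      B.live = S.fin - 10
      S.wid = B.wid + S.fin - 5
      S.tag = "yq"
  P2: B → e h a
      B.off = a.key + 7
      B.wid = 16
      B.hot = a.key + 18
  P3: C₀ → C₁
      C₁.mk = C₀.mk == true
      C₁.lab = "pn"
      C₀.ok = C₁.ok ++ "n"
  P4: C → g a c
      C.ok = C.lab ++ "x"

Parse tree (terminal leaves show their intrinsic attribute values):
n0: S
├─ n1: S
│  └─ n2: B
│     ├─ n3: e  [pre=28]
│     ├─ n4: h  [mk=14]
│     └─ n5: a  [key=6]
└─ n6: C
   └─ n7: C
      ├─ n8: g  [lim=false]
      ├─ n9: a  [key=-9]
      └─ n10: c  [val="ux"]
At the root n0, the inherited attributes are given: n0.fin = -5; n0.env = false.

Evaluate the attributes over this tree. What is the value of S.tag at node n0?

1. n0.fin = -5  [given at root]
2. n0.env = false  [given at root]
3. n1.fin = 9  [9]
4. n1.env = false  [S₀.env == true]
5. n2.live = -1  [S.fin - 10]
6. n3.pre = 28  [terminal]
7. n4.mk = 14  [terminal]
8. n5.key = 6  [terminal]
9. n2.off = 13  [a.key + 7]
10. n2.wid = 16  [16]
11. n2.hot = 24  [a.key + 18]
12. n1.wid = 20  [B.wid + S.fin - 5]
13. n1.tag = "yq"  ["yq"]
14. n6.mk = false  [S₀.env == true]
15. n6.lab = "yqw"  [S₁.tag ++ "w"]
16. n7.mk = false  [C₀.mk == true]
17. n7.lab = "pn"  ["pn"]
18. n8.lim = false  [terminal]
19. n9.key = -9  [terminal]
20. n10.val = "ux"  [terminal]
21. n7.ok = "pnx"  [C.lab ++ "x"]
22. n6.ok = "pnxn"  [C₁.ok ++ "n"]
23. n0.wid = -7  [S₀.fin * -1 - 12]
24. n0.tag = "pnxnm"  [C.ok ++ "m"]

"pnxnm"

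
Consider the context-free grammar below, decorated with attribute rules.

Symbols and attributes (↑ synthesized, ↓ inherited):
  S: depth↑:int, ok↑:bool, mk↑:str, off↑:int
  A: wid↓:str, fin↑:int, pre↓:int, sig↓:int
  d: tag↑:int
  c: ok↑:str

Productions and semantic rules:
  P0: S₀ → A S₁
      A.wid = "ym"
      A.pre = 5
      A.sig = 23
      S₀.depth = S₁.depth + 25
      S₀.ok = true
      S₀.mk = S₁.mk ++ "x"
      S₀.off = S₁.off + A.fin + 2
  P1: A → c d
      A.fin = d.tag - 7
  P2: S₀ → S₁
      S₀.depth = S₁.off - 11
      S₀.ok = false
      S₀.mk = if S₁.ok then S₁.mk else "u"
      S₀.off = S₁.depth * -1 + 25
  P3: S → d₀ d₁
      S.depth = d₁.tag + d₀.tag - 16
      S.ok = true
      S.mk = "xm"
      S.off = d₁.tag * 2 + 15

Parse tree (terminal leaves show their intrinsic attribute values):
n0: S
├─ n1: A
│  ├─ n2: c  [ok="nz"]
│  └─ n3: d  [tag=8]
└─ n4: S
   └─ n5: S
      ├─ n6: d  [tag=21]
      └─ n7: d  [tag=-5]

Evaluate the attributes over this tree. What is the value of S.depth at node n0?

19

1. n1.wid = "ym"  ["ym"]
2. n1.pre = 5  [5]
3. n1.sig = 23  [23]
4. n2.ok = "nz"  [terminal]
5. n3.tag = 8  [terminal]
6. n1.fin = 1  [d.tag - 7]
7. n6.tag = 21  [terminal]
8. n7.tag = -5  [terminal]
9. n5.depth = 0  [d₁.tag + d₀.tag - 16]
10. n5.ok = true  [true]
11. n5.mk = "xm"  ["xm"]
12. n5.off = 5  [d₁.tag * 2 + 15]
13. n4.depth = -6  [S₁.off - 11]
14. n4.ok = false  [false]
15. n4.mk = "xm"  [if S₁.ok then S₁.mk else "u"]
16. n4.off = 25  [S₁.depth * -1 + 25]
17. n0.depth = 19  [S₁.depth + 25]
18. n0.ok = true  [true]
19. n0.mk = "xmx"  [S₁.mk ++ "x"]
20. n0.off = 28  [S₁.off + A.fin + 2]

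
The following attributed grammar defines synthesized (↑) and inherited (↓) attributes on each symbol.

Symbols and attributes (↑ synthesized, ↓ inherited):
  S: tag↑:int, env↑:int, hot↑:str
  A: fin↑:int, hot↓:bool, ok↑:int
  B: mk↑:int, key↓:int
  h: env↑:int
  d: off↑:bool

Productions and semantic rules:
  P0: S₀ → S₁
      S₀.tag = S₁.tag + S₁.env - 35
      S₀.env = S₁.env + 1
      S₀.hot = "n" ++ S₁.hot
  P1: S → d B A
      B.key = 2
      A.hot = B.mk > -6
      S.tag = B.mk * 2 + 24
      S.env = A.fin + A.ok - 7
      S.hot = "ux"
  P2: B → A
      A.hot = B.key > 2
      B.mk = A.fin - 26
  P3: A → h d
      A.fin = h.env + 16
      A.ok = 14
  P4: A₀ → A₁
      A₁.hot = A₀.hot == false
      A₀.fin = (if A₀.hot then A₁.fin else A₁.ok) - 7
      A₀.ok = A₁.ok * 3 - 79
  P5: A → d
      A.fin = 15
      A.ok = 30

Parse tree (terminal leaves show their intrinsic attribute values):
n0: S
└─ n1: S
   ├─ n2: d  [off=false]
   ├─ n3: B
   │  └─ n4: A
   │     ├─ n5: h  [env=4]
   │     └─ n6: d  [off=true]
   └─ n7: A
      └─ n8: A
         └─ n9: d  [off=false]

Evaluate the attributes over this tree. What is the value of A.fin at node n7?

23

1. n2.off = false  [terminal]
2. n3.key = 2  [2]
3. n4.hot = false  [B.key > 2]
4. n5.env = 4  [terminal]
5. n6.off = true  [terminal]
6. n4.fin = 20  [h.env + 16]
7. n4.ok = 14  [14]
8. n3.mk = -6  [A.fin - 26]
9. n7.hot = false  [B.mk > -6]
10. n8.hot = true  [A₀.hot == false]
11. n9.off = false  [terminal]
12. n8.fin = 15  [15]
13. n8.ok = 30  [30]
14. n7.fin = 23  [(if A₀.hot then A₁.fin else A₁.ok) - 7]
15. n7.ok = 11  [A₁.ok * 3 - 79]
16. n1.tag = 12  [B.mk * 2 + 24]
17. n1.env = 27  [A.fin + A.ok - 7]
18. n1.hot = "ux"  ["ux"]
19. n0.tag = 4  [S₁.tag + S₁.env - 35]
20. n0.env = 28  [S₁.env + 1]
21. n0.hot = "nux"  ["n" ++ S₁.hot]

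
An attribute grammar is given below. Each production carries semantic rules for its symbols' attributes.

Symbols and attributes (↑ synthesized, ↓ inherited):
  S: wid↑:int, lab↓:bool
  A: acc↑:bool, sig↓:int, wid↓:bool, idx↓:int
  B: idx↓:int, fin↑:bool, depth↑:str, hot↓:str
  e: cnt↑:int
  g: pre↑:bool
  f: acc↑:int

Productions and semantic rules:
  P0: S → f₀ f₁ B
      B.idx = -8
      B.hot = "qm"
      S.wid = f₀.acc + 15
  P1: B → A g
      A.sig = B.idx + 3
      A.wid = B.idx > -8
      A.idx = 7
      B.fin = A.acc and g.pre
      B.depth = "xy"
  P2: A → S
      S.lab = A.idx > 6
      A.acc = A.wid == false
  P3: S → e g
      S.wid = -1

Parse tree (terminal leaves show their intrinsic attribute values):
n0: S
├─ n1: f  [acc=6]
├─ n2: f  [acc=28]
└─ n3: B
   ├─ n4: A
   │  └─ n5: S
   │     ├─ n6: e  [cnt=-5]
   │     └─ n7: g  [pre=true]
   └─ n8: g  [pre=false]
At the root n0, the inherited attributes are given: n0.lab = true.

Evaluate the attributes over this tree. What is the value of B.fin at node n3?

1. n0.lab = true  [given at root]
2. n1.acc = 6  [terminal]
3. n2.acc = 28  [terminal]
4. n3.idx = -8  [-8]
5. n3.hot = "qm"  ["qm"]
6. n4.sig = -5  [B.idx + 3]
7. n4.wid = false  [B.idx > -8]
8. n4.idx = 7  [7]
9. n5.lab = true  [A.idx > 6]
10. n6.cnt = -5  [terminal]
11. n7.pre = true  [terminal]
12. n5.wid = -1  [-1]
13. n4.acc = true  [A.wid == false]
14. n8.pre = false  [terminal]
15. n3.fin = false  [A.acc and g.pre]
16. n3.depth = "xy"  ["xy"]
17. n0.wid = 21  [f₀.acc + 15]

false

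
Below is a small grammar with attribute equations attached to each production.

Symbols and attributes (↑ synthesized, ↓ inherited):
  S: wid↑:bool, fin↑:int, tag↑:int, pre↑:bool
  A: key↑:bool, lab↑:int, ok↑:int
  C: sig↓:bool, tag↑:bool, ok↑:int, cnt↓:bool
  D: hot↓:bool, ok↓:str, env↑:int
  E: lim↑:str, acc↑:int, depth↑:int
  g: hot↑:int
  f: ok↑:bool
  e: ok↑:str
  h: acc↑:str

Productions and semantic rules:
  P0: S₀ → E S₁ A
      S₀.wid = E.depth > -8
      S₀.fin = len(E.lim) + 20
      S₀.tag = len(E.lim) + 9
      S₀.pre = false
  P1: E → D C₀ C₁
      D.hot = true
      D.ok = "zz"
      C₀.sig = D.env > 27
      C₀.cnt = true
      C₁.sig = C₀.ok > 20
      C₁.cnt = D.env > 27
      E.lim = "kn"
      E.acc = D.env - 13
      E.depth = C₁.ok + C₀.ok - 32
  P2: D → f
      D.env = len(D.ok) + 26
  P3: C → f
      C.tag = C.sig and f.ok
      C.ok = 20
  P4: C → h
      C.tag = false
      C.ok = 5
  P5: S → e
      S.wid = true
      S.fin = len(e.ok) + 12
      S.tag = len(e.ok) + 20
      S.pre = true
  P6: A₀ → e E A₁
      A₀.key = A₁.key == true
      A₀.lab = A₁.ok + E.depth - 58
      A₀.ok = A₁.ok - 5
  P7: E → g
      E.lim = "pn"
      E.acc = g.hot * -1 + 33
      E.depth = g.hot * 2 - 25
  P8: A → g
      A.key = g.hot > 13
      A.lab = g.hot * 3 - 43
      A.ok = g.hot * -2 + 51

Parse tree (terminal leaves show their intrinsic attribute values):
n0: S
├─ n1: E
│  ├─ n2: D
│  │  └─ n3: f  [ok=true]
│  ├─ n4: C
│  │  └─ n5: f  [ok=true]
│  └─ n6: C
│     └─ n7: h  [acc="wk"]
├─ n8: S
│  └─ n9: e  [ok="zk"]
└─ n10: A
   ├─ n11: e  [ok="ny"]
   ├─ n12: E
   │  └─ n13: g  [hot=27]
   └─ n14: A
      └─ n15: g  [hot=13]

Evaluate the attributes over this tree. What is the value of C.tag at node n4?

true

1. n2.hot = true  [true]
2. n2.ok = "zz"  ["zz"]
3. n3.ok = true  [terminal]
4. n2.env = 28  [len(D.ok) + 26]
5. n4.sig = true  [D.env > 27]
6. n4.cnt = true  [true]
7. n5.ok = true  [terminal]
8. n4.tag = true  [C.sig and f.ok]
9. n4.ok = 20  [20]
10. n6.sig = false  [C₀.ok > 20]
11. n6.cnt = true  [D.env > 27]
12. n7.acc = "wk"  [terminal]
13. n6.tag = false  [false]
14. n6.ok = 5  [5]
15. n1.lim = "kn"  ["kn"]
16. n1.acc = 15  [D.env - 13]
17. n1.depth = -7  [C₁.ok + C₀.ok - 32]
18. n9.ok = "zk"  [terminal]
19. n8.wid = true  [true]
20. n8.fin = 14  [len(e.ok) + 12]
21. n8.tag = 22  [len(e.ok) + 20]
22. n8.pre = true  [true]
23. n11.ok = "ny"  [terminal]
24. n13.hot = 27  [terminal]
25. n12.lim = "pn"  ["pn"]
26. n12.acc = 6  [g.hot * -1 + 33]
27. n12.depth = 29  [g.hot * 2 - 25]
28. n15.hot = 13  [terminal]
29. n14.key = false  [g.hot > 13]
30. n14.lab = -4  [g.hot * 3 - 43]
31. n14.ok = 25  [g.hot * -2 + 51]
32. n10.key = false  [A₁.key == true]
33. n10.lab = -4  [A₁.ok + E.depth - 58]
34. n10.ok = 20  [A₁.ok - 5]
35. n0.wid = true  [E.depth > -8]
36. n0.fin = 22  [len(E.lim) + 20]
37. n0.tag = 11  [len(E.lim) + 9]
38. n0.pre = false  [false]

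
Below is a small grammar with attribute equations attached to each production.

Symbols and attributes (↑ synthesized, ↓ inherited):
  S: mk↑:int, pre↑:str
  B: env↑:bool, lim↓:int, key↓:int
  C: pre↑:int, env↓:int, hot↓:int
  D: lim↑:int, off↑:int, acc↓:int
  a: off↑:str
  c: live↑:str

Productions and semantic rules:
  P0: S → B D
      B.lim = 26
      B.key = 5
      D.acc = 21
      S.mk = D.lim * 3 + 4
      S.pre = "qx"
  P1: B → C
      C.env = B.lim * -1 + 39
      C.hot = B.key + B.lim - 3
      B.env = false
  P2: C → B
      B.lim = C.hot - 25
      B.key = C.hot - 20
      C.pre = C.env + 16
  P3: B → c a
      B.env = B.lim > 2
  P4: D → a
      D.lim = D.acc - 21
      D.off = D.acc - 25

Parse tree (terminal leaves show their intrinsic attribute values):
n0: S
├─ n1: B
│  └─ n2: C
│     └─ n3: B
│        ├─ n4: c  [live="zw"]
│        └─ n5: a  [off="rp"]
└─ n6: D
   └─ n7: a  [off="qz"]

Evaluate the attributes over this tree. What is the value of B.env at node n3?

1. n1.lim = 26  [26]
2. n1.key = 5  [5]
3. n2.env = 13  [B.lim * -1 + 39]
4. n2.hot = 28  [B.key + B.lim - 3]
5. n3.lim = 3  [C.hot - 25]
6. n3.key = 8  [C.hot - 20]
7. n4.live = "zw"  [terminal]
8. n5.off = "rp"  [terminal]
9. n3.env = true  [B.lim > 2]
10. n2.pre = 29  [C.env + 16]
11. n1.env = false  [false]
12. n6.acc = 21  [21]
13. n7.off = "qz"  [terminal]
14. n6.lim = 0  [D.acc - 21]
15. n6.off = -4  [D.acc - 25]
16. n0.mk = 4  [D.lim * 3 + 4]
17. n0.pre = "qx"  ["qx"]

true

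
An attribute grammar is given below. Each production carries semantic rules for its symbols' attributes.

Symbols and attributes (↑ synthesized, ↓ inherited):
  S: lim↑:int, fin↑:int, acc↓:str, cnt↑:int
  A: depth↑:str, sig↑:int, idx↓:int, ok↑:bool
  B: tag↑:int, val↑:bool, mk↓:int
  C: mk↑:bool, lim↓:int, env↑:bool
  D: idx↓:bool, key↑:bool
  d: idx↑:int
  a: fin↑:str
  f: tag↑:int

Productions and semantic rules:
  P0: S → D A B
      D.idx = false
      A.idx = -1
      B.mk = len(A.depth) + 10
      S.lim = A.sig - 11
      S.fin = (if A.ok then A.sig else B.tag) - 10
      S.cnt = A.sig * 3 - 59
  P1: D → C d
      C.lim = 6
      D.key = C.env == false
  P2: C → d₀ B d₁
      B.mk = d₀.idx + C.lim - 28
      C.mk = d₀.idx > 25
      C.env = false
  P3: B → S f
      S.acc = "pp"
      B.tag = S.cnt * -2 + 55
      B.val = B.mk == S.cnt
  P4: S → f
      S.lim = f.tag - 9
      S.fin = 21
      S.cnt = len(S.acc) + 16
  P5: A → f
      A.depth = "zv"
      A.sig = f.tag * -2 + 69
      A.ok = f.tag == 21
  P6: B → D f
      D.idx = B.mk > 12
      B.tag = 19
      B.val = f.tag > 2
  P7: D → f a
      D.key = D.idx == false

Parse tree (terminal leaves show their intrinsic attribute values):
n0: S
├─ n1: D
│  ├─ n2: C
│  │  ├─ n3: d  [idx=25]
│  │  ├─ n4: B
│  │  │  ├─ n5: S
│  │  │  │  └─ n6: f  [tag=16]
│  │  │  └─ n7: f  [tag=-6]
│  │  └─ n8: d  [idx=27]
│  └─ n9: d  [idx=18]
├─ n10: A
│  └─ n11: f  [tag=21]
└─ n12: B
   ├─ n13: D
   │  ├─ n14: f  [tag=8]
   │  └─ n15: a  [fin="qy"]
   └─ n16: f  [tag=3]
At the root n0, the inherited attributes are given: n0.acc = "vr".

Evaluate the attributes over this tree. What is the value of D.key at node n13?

1. n0.acc = "vr"  [given at root]
2. n1.idx = false  [false]
3. n2.lim = 6  [6]
4. n3.idx = 25  [terminal]
5. n4.mk = 3  [d₀.idx + C.lim - 28]
6. n5.acc = "pp"  ["pp"]
7. n6.tag = 16  [terminal]
8. n5.lim = 7  [f.tag - 9]
9. n5.fin = 21  [21]
10. n5.cnt = 18  [len(S.acc) + 16]
11. n7.tag = -6  [terminal]
12. n4.tag = 19  [S.cnt * -2 + 55]
13. n4.val = false  [B.mk == S.cnt]
14. n8.idx = 27  [terminal]
15. n2.mk = false  [d₀.idx > 25]
16. n2.env = false  [false]
17. n9.idx = 18  [terminal]
18. n1.key = true  [C.env == false]
19. n10.idx = -1  [-1]
20. n11.tag = 21  [terminal]
21. n10.depth = "zv"  ["zv"]
22. n10.sig = 27  [f.tag * -2 + 69]
23. n10.ok = true  [f.tag == 21]
24. n12.mk = 12  [len(A.depth) + 10]
25. n13.idx = false  [B.mk > 12]
26. n14.tag = 8  [terminal]
27. n15.fin = "qy"  [terminal]
28. n13.key = true  [D.idx == false]
29. n16.tag = 3  [terminal]
30. n12.tag = 19  [19]
31. n12.val = true  [f.tag > 2]
32. n0.lim = 16  [A.sig - 11]
33. n0.fin = 17  [(if A.ok then A.sig else B.tag) - 10]
34. n0.cnt = 22  [A.sig * 3 - 59]

true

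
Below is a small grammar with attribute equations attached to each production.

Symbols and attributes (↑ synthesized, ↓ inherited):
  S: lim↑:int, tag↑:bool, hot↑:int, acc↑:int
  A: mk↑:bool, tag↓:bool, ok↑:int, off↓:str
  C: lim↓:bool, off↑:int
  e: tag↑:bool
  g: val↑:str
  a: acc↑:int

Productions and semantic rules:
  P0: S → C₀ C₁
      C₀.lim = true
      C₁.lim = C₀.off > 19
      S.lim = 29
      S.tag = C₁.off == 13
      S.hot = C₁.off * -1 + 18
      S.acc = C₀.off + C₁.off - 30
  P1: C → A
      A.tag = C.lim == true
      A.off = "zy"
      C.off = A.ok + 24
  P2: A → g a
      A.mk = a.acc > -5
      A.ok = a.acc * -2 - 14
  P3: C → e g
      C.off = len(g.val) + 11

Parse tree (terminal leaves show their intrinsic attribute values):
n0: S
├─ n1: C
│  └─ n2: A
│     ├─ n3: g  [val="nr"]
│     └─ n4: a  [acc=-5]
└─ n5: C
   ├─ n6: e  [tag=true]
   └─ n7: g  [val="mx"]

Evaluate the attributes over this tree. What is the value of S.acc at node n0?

3

1. n1.lim = true  [true]
2. n2.tag = true  [C.lim == true]
3. n2.off = "zy"  ["zy"]
4. n3.val = "nr"  [terminal]
5. n4.acc = -5  [terminal]
6. n2.mk = false  [a.acc > -5]
7. n2.ok = -4  [a.acc * -2 - 14]
8. n1.off = 20  [A.ok + 24]
9. n5.lim = true  [C₀.off > 19]
10. n6.tag = true  [terminal]
11. n7.val = "mx"  [terminal]
12. n5.off = 13  [len(g.val) + 11]
13. n0.lim = 29  [29]
14. n0.tag = true  [C₁.off == 13]
15. n0.hot = 5  [C₁.off * -1 + 18]
16. n0.acc = 3  [C₀.off + C₁.off - 30]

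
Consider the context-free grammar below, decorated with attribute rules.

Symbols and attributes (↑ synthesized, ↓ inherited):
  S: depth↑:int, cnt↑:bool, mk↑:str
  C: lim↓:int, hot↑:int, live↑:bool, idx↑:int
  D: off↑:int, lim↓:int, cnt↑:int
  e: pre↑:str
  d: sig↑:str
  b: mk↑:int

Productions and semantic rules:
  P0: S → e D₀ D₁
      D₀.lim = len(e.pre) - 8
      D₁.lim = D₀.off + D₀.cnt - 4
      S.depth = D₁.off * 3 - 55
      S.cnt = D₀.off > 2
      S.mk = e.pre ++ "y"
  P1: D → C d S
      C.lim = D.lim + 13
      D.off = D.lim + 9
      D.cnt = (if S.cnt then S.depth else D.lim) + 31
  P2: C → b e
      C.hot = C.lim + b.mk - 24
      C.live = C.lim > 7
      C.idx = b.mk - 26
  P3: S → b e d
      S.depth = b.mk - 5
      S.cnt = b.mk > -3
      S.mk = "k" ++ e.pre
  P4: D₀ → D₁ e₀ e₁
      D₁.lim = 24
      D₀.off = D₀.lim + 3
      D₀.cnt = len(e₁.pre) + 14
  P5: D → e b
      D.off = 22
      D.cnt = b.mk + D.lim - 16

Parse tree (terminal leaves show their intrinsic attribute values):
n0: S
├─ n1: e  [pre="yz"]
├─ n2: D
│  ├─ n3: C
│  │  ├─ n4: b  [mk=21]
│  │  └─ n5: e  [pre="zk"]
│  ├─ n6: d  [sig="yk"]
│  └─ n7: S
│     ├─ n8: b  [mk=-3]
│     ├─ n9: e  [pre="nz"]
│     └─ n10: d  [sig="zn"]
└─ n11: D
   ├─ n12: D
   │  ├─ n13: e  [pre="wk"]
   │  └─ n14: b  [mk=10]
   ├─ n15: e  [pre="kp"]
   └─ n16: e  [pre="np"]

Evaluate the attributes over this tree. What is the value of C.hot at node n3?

1. n1.pre = "yz"  [terminal]
2. n2.lim = -6  [len(e.pre) - 8]
3. n3.lim = 7  [D.lim + 13]
4. n4.mk = 21  [terminal]
5. n5.pre = "zk"  [terminal]
6. n3.hot = 4  [C.lim + b.mk - 24]
7. n3.live = false  [C.lim > 7]
8. n3.idx = -5  [b.mk - 26]
9. n6.sig = "yk"  [terminal]
10. n8.mk = -3  [terminal]
11. n9.pre = "nz"  [terminal]
12. n10.sig = "zn"  [terminal]
13. n7.depth = -8  [b.mk - 5]
14. n7.cnt = false  [b.mk > -3]
15. n7.mk = "knz"  ["k" ++ e.pre]
16. n2.off = 3  [D.lim + 9]
17. n2.cnt = 25  [(if S.cnt then S.depth else D.lim) + 31]
18. n11.lim = 24  [D₀.off + D₀.cnt - 4]
19. n12.lim = 24  [24]
20. n13.pre = "wk"  [terminal]
21. n14.mk = 10  [terminal]
22. n12.off = 22  [22]
23. n12.cnt = 18  [b.mk + D.lim - 16]
24. n15.pre = "kp"  [terminal]
25. n16.pre = "np"  [terminal]
26. n11.off = 27  [D₀.lim + 3]
27. n11.cnt = 16  [len(e₁.pre) + 14]
28. n0.depth = 26  [D₁.off * 3 - 55]
29. n0.cnt = true  [D₀.off > 2]
30. n0.mk = "yzy"  [e.pre ++ "y"]

4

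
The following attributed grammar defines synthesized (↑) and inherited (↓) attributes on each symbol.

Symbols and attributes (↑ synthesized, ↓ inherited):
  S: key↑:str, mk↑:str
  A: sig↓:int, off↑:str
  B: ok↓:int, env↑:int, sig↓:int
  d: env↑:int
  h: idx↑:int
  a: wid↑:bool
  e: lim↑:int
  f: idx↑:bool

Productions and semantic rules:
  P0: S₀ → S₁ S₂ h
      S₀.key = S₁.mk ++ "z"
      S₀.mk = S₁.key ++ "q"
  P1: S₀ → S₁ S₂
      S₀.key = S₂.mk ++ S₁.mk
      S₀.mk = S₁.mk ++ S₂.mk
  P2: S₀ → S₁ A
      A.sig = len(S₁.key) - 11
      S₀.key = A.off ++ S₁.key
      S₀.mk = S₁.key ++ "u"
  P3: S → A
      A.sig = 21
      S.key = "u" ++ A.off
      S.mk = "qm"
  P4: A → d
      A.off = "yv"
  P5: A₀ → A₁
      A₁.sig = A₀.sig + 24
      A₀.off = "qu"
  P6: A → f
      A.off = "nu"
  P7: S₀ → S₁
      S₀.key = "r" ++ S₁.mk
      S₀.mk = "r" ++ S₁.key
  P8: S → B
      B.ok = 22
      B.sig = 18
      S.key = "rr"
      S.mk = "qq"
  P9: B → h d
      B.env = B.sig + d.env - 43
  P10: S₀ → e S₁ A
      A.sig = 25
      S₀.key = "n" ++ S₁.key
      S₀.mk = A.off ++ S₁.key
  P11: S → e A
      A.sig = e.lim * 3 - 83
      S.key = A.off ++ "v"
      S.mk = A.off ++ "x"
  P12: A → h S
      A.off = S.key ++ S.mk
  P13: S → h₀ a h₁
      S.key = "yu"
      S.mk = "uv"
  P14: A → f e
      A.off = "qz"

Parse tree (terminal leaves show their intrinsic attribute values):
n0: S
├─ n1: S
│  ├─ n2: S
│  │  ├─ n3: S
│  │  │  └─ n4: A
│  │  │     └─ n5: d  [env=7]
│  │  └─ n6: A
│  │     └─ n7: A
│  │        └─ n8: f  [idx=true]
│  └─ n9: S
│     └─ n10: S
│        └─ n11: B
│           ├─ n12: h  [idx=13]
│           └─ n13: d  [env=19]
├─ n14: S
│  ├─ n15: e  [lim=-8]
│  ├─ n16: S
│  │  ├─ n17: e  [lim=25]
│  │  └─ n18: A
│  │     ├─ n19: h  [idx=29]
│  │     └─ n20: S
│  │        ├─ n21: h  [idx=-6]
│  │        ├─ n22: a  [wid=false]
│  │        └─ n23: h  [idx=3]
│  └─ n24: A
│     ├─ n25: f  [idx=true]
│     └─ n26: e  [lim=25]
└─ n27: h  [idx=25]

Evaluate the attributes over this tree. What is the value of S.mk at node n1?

1. n4.sig = 21  [21]
2. n5.env = 7  [terminal]
3. n4.off = "yv"  ["yv"]
4. n3.key = "uyv"  ["u" ++ A.off]
5. n3.mk = "qm"  ["qm"]
6. n6.sig = -8  [len(S₁.key) - 11]
7. n7.sig = 16  [A₀.sig + 24]
8. n8.idx = true  [terminal]
9. n7.off = "nu"  ["nu"]
10. n6.off = "qu"  ["qu"]
11. n2.key = "quuyv"  [A.off ++ S₁.key]
12. n2.mk = "uyvu"  [S₁.key ++ "u"]
13. n11.ok = 22  [22]
14. n11.sig = 18  [18]
15. n12.idx = 13  [terminal]
16. n13.env = 19  [terminal]
17. n11.env = -6  [B.sig + d.env - 43]
18. n10.key = "rr"  ["rr"]
19. n10.mk = "qq"  ["qq"]
20. n9.key = "rqq"  ["r" ++ S₁.mk]
21. n9.mk = "rrr"  ["r" ++ S₁.key]
22. n1.key = "rrruyvu"  [S₂.mk ++ S₁.mk]
23. n1.mk = "uyvurrr"  [S₁.mk ++ S₂.mk]
24. n15.lim = -8  [terminal]
25. n17.lim = 25  [terminal]
26. n18.sig = -8  [e.lim * 3 - 83]
27. n19.idx = 29  [terminal]
28. n21.idx = -6  [terminal]
29. n22.wid = false  [terminal]
30. n23.idx = 3  [terminal]
31. n20.key = "yu"  ["yu"]
32. n20.mk = "uv"  ["uv"]
33. n18.off = "yuuv"  [S.key ++ S.mk]
34. n16.key = "yuuvv"  [A.off ++ "v"]
35. n16.mk = "yuuvx"  [A.off ++ "x"]
36. n24.sig = 25  [25]
37. n25.idx = true  [terminal]
38. n26.lim = 25  [terminal]
39. n24.off = "qz"  ["qz"]
40. n14.key = "nyuuvv"  ["n" ++ S₁.key]
41. n14.mk = "qzyuuvv"  [A.off ++ S₁.key]
42. n27.idx = 25  [terminal]
43. n0.key = "uyvurrrz"  [S₁.mk ++ "z"]
44. n0.mk = "rrruyvuq"  [S₁.key ++ "q"]

"uyvurrr"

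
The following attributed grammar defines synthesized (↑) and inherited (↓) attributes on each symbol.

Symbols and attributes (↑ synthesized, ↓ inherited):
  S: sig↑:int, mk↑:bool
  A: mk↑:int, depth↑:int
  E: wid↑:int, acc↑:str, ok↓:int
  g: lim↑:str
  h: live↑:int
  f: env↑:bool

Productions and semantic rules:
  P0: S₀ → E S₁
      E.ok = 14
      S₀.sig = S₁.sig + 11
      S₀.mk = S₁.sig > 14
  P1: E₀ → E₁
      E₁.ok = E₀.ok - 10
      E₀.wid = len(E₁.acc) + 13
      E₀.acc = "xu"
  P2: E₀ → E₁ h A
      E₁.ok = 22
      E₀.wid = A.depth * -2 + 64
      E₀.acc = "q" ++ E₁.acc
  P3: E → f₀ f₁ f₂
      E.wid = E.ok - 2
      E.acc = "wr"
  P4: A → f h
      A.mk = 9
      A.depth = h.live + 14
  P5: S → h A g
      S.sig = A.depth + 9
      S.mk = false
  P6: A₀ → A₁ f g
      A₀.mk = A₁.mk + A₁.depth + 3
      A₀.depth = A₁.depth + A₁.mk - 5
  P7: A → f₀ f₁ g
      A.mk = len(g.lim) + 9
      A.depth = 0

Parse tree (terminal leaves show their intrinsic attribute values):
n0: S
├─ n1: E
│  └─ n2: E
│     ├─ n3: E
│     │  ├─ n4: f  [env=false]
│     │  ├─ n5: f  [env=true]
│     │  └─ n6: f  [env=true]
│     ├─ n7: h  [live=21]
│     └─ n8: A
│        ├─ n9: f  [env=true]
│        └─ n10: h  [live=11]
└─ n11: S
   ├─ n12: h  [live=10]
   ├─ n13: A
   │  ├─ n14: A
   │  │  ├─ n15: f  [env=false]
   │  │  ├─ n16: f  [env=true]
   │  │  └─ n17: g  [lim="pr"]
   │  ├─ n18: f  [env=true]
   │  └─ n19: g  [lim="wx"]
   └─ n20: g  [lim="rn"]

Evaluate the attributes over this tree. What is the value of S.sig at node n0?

26

1. n1.ok = 14  [14]
2. n2.ok = 4  [E₀.ok - 10]
3. n3.ok = 22  [22]
4. n4.env = false  [terminal]
5. n5.env = true  [terminal]
6. n6.env = true  [terminal]
7. n3.wid = 20  [E.ok - 2]
8. n3.acc = "wr"  ["wr"]
9. n7.live = 21  [terminal]
10. n9.env = true  [terminal]
11. n10.live = 11  [terminal]
12. n8.mk = 9  [9]
13. n8.depth = 25  [h.live + 14]
14. n2.wid = 14  [A.depth * -2 + 64]
15. n2.acc = "qwr"  ["q" ++ E₁.acc]
16. n1.wid = 16  [len(E₁.acc) + 13]
17. n1.acc = "xu"  ["xu"]
18. n12.live = 10  [terminal]
19. n15.env = false  [terminal]
20. n16.env = true  [terminal]
21. n17.lim = "pr"  [terminal]
22. n14.mk = 11  [len(g.lim) + 9]
23. n14.depth = 0  [0]
24. n18.env = true  [terminal]
25. n19.lim = "wx"  [terminal]
26. n13.mk = 14  [A₁.mk + A₁.depth + 3]
27. n13.depth = 6  [A₁.depth + A₁.mk - 5]
28. n20.lim = "rn"  [terminal]
29. n11.sig = 15  [A.depth + 9]
30. n11.mk = false  [false]
31. n0.sig = 26  [S₁.sig + 11]
32. n0.mk = true  [S₁.sig > 14]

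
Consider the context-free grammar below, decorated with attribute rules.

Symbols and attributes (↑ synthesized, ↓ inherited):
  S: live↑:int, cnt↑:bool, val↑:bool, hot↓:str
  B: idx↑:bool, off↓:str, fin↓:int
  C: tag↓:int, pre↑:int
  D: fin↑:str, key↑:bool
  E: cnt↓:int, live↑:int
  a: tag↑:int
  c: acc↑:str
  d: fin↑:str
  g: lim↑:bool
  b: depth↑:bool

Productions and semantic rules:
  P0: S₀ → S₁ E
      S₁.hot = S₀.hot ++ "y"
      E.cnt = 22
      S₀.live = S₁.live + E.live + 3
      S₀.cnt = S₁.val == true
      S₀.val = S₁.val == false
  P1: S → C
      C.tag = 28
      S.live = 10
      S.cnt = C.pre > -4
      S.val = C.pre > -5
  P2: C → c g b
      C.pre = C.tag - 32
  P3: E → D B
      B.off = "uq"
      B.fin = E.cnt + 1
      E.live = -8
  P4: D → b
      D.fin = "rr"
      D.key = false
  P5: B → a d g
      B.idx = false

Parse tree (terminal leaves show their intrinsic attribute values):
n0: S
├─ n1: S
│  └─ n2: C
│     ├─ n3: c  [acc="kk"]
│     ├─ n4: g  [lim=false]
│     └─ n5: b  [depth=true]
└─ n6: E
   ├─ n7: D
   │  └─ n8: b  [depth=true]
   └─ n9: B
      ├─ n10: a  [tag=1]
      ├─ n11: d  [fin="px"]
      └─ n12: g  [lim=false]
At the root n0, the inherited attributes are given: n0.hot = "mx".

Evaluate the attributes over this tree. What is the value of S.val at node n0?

false

1. n0.hot = "mx"  [given at root]
2. n1.hot = "mxy"  [S₀.hot ++ "y"]
3. n2.tag = 28  [28]
4. n3.acc = "kk"  [terminal]
5. n4.lim = false  [terminal]
6. n5.depth = true  [terminal]
7. n2.pre = -4  [C.tag - 32]
8. n1.live = 10  [10]
9. n1.cnt = false  [C.pre > -4]
10. n1.val = true  [C.pre > -5]
11. n6.cnt = 22  [22]
12. n8.depth = true  [terminal]
13. n7.fin = "rr"  ["rr"]
14. n7.key = false  [false]
15. n9.off = "uq"  ["uq"]
16. n9.fin = 23  [E.cnt + 1]
17. n10.tag = 1  [terminal]
18. n11.fin = "px"  [terminal]
19. n12.lim = false  [terminal]
20. n9.idx = false  [false]
21. n6.live = -8  [-8]
22. n0.live = 5  [S₁.live + E.live + 3]
23. n0.cnt = true  [S₁.val == true]
24. n0.val = false  [S₁.val == false]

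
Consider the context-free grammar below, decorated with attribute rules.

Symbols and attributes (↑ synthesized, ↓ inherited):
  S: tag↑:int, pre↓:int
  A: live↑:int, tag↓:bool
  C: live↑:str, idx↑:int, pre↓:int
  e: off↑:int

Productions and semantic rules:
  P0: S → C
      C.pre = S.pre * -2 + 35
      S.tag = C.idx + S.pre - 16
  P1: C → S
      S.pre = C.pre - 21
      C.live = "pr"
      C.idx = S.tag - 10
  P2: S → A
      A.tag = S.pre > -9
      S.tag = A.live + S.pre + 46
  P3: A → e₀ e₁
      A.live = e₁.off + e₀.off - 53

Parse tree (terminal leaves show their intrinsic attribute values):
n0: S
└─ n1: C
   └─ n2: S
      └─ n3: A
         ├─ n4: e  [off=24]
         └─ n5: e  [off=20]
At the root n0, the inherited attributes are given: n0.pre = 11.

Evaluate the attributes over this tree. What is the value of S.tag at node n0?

14

1. n0.pre = 11  [given at root]
2. n1.pre = 13  [S.pre * -2 + 35]
3. n2.pre = -8  [C.pre - 21]
4. n3.tag = true  [S.pre > -9]
5. n4.off = 24  [terminal]
6. n5.off = 20  [terminal]
7. n3.live = -9  [e₁.off + e₀.off - 53]
8. n2.tag = 29  [A.live + S.pre + 46]
9. n1.live = "pr"  ["pr"]
10. n1.idx = 19  [S.tag - 10]
11. n0.tag = 14  [C.idx + S.pre - 16]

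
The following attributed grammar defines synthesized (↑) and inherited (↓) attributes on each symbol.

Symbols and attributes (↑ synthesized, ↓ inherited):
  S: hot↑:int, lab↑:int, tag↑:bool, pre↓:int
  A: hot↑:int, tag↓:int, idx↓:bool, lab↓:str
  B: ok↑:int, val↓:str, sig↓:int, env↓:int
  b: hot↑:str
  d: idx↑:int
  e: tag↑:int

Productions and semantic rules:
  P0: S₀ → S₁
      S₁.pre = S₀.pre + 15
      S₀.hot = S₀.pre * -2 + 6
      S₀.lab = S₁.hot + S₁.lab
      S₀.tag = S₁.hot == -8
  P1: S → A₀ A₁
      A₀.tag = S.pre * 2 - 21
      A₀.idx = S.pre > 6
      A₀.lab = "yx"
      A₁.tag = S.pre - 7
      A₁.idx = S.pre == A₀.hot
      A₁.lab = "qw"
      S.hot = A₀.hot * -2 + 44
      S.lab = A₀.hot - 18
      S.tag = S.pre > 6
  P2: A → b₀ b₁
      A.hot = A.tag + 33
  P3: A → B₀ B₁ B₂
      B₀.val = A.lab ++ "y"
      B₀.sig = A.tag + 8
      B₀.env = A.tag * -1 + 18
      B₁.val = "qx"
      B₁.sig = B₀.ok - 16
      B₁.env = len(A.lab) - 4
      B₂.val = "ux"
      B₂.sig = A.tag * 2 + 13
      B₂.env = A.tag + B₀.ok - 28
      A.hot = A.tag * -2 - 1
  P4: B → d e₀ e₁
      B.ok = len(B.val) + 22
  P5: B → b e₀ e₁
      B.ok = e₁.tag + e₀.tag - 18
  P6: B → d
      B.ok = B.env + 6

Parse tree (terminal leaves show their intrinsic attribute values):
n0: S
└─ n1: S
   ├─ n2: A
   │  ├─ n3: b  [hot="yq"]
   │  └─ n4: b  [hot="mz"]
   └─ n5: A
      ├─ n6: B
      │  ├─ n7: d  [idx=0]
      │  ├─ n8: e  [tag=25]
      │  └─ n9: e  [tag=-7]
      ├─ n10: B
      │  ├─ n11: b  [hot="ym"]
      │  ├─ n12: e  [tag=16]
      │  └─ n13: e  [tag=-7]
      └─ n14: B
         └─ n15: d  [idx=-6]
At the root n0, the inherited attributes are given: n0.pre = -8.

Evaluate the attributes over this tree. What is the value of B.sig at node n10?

9

1. n0.pre = -8  [given at root]
2. n1.pre = 7  [S₀.pre + 15]
3. n2.tag = -7  [S.pre * 2 - 21]
4. n2.idx = true  [S.pre > 6]
5. n2.lab = "yx"  ["yx"]
6. n3.hot = "yq"  [terminal]
7. n4.hot = "mz"  [terminal]
8. n2.hot = 26  [A.tag + 33]
9. n5.tag = 0  [S.pre - 7]
10. n5.idx = false  [S.pre == A₀.hot]
11. n5.lab = "qw"  ["qw"]
12. n6.val = "qwy"  [A.lab ++ "y"]
13. n6.sig = 8  [A.tag + 8]
14. n6.env = 18  [A.tag * -1 + 18]
15. n7.idx = 0  [terminal]
16. n8.tag = 25  [terminal]
17. n9.tag = -7  [terminal]
18. n6.ok = 25  [len(B.val) + 22]
19. n10.val = "qx"  ["qx"]
20. n10.sig = 9  [B₀.ok - 16]
21. n10.env = -2  [len(A.lab) - 4]
22. n11.hot = "ym"  [terminal]
23. n12.tag = 16  [terminal]
24. n13.tag = -7  [terminal]
25. n10.ok = -9  [e₁.tag + e₀.tag - 18]
26. n14.val = "ux"  ["ux"]
27. n14.sig = 13  [A.tag * 2 + 13]
28. n14.env = -3  [A.tag + B₀.ok - 28]
29. n15.idx = -6  [terminal]
30. n14.ok = 3  [B.env + 6]
31. n5.hot = -1  [A.tag * -2 - 1]
32. n1.hot = -8  [A₀.hot * -2 + 44]
33. n1.lab = 8  [A₀.hot - 18]
34. n1.tag = true  [S.pre > 6]
35. n0.hot = 22  [S₀.pre * -2 + 6]
36. n0.lab = 0  [S₁.hot + S₁.lab]
37. n0.tag = true  [S₁.hot == -8]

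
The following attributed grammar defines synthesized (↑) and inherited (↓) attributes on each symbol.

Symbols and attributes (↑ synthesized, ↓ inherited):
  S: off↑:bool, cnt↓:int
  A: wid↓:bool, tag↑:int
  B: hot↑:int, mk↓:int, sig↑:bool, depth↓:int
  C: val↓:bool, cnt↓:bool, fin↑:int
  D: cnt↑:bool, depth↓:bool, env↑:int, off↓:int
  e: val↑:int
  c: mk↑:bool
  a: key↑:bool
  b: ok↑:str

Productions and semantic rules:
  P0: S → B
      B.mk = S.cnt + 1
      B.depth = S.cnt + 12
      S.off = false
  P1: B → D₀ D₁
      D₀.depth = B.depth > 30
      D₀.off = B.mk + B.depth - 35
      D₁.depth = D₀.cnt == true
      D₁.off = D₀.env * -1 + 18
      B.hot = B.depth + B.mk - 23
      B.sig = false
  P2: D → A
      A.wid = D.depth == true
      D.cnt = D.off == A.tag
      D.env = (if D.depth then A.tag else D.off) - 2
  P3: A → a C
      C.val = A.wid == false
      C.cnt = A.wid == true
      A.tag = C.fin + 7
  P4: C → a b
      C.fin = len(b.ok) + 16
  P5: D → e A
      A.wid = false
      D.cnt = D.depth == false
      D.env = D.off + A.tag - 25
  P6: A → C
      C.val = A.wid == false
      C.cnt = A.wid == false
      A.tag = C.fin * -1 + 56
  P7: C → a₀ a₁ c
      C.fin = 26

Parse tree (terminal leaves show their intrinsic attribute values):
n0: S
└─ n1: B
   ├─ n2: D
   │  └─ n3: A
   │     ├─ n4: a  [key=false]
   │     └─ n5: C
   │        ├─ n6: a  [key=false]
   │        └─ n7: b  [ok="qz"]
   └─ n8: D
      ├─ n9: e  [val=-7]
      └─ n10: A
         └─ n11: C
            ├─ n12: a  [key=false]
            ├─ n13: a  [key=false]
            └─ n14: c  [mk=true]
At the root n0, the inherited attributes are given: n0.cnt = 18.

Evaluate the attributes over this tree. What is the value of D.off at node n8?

6

1. n0.cnt = 18  [given at root]
2. n1.mk = 19  [S.cnt + 1]
3. n1.depth = 30  [S.cnt + 12]
4. n2.depth = false  [B.depth > 30]
5. n2.off = 14  [B.mk + B.depth - 35]
6. n3.wid = false  [D.depth == true]
7. n4.key = false  [terminal]
8. n5.val = true  [A.wid == false]
9. n5.cnt = false  [A.wid == true]
10. n6.key = false  [terminal]
11. n7.ok = "qz"  [terminal]
12. n5.fin = 18  [len(b.ok) + 16]
13. n3.tag = 25  [C.fin + 7]
14. n2.cnt = false  [D.off == A.tag]
15. n2.env = 12  [(if D.depth then A.tag else D.off) - 2]
16. n8.depth = false  [D₀.cnt == true]
17. n8.off = 6  [D₀.env * -1 + 18]
18. n9.val = -7  [terminal]
19. n10.wid = false  [false]
20. n11.val = true  [A.wid == false]
21. n11.cnt = true  [A.wid == false]
22. n12.key = false  [terminal]
23. n13.key = false  [terminal]
24. n14.mk = true  [terminal]
25. n11.fin = 26  [26]
26. n10.tag = 30  [C.fin * -1 + 56]
27. n8.cnt = true  [D.depth == false]
28. n8.env = 11  [D.off + A.tag - 25]
29. n1.hot = 26  [B.depth + B.mk - 23]
30. n1.sig = false  [false]
31. n0.off = false  [false]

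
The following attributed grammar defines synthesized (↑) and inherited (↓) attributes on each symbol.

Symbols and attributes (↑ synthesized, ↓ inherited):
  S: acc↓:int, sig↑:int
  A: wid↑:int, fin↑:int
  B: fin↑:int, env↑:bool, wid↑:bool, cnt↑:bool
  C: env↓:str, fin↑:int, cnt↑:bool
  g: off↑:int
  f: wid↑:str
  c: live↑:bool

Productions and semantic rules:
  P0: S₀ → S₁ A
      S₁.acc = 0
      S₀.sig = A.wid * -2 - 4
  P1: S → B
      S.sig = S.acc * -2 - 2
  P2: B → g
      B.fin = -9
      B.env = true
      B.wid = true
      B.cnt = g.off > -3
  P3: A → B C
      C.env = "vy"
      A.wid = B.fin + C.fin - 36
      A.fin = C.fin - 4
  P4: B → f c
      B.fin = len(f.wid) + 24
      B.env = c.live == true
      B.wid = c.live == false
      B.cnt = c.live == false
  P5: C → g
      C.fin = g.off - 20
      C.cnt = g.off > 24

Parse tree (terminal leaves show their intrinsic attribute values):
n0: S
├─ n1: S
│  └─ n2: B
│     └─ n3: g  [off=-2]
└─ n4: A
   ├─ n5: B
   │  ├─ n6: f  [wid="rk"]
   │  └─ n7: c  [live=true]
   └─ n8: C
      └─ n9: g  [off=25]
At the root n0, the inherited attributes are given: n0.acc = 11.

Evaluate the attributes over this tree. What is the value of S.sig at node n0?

6

1. n0.acc = 11  [given at root]
2. n1.acc = 0  [0]
3. n3.off = -2  [terminal]
4. n2.fin = -9  [-9]
5. n2.env = true  [true]
6. n2.wid = true  [true]
7. n2.cnt = true  [g.off > -3]
8. n1.sig = -2  [S.acc * -2 - 2]
9. n6.wid = "rk"  [terminal]
10. n7.live = true  [terminal]
11. n5.fin = 26  [len(f.wid) + 24]
12. n5.env = true  [c.live == true]
13. n5.wid = false  [c.live == false]
14. n5.cnt = false  [c.live == false]
15. n8.env = "vy"  ["vy"]
16. n9.off = 25  [terminal]
17. n8.fin = 5  [g.off - 20]
18. n8.cnt = true  [g.off > 24]
19. n4.wid = -5  [B.fin + C.fin - 36]
20. n4.fin = 1  [C.fin - 4]
21. n0.sig = 6  [A.wid * -2 - 4]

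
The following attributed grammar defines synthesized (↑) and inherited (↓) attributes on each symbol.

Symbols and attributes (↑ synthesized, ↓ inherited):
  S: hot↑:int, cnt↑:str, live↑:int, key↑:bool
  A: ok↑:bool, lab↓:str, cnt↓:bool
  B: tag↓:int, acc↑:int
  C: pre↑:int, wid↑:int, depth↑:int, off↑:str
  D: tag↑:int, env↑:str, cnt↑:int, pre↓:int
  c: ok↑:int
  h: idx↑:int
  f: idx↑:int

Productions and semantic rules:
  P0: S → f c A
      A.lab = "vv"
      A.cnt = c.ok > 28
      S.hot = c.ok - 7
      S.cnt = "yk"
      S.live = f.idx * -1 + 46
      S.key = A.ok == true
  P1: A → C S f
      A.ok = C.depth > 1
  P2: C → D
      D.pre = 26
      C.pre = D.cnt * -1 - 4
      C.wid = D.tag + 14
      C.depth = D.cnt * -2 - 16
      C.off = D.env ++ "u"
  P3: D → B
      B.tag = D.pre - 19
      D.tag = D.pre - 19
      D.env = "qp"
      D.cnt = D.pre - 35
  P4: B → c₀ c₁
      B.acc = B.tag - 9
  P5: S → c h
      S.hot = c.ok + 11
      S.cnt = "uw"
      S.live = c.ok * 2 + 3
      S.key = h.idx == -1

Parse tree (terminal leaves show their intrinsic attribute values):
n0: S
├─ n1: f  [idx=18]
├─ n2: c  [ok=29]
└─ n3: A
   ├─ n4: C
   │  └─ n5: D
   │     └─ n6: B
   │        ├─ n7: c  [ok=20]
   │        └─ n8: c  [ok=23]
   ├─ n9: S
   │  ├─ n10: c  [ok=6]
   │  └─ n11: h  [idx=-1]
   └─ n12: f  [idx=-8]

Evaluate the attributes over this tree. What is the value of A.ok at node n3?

true

1. n1.idx = 18  [terminal]
2. n2.ok = 29  [terminal]
3. n3.lab = "vv"  ["vv"]
4. n3.cnt = true  [c.ok > 28]
5. n5.pre = 26  [26]
6. n6.tag = 7  [D.pre - 19]
7. n7.ok = 20  [terminal]
8. n8.ok = 23  [terminal]
9. n6.acc = -2  [B.tag - 9]
10. n5.tag = 7  [D.pre - 19]
11. n5.env = "qp"  ["qp"]
12. n5.cnt = -9  [D.pre - 35]
13. n4.pre = 5  [D.cnt * -1 - 4]
14. n4.wid = 21  [D.tag + 14]
15. n4.depth = 2  [D.cnt * -2 - 16]
16. n4.off = "qpu"  [D.env ++ "u"]
17. n10.ok = 6  [terminal]
18. n11.idx = -1  [terminal]
19. n9.hot = 17  [c.ok + 11]
20. n9.cnt = "uw"  ["uw"]
21. n9.live = 15  [c.ok * 2 + 3]
22. n9.key = true  [h.idx == -1]
23. n12.idx = -8  [terminal]
24. n3.ok = true  [C.depth > 1]
25. n0.hot = 22  [c.ok - 7]
26. n0.cnt = "yk"  ["yk"]
27. n0.live = 28  [f.idx * -1 + 46]
28. n0.key = true  [A.ok == true]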